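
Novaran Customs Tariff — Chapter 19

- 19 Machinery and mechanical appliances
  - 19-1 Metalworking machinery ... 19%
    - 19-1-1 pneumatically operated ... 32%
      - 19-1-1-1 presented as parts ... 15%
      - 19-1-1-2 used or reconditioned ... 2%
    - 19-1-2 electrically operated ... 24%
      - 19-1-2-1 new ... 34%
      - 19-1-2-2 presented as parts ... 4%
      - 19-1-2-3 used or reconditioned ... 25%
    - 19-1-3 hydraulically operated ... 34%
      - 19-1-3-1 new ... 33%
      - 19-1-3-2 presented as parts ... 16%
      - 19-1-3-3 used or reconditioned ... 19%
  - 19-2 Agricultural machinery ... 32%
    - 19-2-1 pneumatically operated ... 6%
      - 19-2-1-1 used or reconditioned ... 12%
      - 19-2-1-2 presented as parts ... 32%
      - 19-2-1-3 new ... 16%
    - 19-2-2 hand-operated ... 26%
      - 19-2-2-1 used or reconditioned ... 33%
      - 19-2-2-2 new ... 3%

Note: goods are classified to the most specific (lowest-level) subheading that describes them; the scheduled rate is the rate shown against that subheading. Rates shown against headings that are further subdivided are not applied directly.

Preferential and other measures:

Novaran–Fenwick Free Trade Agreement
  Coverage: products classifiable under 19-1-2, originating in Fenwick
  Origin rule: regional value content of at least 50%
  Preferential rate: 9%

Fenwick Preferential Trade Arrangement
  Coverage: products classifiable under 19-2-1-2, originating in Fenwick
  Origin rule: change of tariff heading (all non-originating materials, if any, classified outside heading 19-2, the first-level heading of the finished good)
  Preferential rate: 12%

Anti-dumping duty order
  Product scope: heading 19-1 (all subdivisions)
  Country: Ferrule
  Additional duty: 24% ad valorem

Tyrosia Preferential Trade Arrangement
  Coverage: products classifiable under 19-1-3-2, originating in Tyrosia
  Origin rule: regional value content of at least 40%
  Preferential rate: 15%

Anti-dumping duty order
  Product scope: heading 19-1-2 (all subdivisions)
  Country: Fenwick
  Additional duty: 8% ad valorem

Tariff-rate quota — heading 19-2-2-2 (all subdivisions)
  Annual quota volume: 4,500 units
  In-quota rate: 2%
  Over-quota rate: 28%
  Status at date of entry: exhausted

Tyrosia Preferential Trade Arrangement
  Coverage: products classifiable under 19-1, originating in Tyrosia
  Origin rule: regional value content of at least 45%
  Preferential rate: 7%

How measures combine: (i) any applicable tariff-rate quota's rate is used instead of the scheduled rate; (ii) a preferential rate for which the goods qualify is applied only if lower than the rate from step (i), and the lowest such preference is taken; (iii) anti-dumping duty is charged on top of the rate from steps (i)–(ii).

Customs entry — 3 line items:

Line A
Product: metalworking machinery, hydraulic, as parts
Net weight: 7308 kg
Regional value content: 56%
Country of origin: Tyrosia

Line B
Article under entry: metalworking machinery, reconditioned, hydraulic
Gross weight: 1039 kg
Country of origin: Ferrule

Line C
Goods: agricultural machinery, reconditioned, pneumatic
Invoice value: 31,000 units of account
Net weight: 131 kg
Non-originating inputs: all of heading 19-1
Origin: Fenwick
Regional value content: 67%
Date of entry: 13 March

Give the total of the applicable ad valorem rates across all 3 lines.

62%

Line A: metalworking → 19-1; hydraulic → 19-1-3; as parts → 19-1-3-2. Scheduled 16%. Tyrosia agreement on 19-1-3-2: RVC ≥ 40% → 15% available; Tyrosia agreement on 19-1: RVC ≥ 45% → 7% available; preferential 7%. → 7%.
Line B: metalworking → 19-1; hydraulic → 19-1-3; reconditioned → 19-1-3-3. Scheduled 19%. anti-dumping (Ferrule, 19-1): +24%; total 19% + 24% = 43%. → 43%.
Line C: agricultural → 19-2; pneumatic → 19-2-1; reconditioned → 19-2-1-1. Scheduled 12%. Fenwick agreement on 19-1-2: 19-2-1-1 not covered; Fenwick agreement on 19-2-1-2: 19-2-1-1 not covered. → 12%.
Sum: 7% + 43% + 12% = 62%.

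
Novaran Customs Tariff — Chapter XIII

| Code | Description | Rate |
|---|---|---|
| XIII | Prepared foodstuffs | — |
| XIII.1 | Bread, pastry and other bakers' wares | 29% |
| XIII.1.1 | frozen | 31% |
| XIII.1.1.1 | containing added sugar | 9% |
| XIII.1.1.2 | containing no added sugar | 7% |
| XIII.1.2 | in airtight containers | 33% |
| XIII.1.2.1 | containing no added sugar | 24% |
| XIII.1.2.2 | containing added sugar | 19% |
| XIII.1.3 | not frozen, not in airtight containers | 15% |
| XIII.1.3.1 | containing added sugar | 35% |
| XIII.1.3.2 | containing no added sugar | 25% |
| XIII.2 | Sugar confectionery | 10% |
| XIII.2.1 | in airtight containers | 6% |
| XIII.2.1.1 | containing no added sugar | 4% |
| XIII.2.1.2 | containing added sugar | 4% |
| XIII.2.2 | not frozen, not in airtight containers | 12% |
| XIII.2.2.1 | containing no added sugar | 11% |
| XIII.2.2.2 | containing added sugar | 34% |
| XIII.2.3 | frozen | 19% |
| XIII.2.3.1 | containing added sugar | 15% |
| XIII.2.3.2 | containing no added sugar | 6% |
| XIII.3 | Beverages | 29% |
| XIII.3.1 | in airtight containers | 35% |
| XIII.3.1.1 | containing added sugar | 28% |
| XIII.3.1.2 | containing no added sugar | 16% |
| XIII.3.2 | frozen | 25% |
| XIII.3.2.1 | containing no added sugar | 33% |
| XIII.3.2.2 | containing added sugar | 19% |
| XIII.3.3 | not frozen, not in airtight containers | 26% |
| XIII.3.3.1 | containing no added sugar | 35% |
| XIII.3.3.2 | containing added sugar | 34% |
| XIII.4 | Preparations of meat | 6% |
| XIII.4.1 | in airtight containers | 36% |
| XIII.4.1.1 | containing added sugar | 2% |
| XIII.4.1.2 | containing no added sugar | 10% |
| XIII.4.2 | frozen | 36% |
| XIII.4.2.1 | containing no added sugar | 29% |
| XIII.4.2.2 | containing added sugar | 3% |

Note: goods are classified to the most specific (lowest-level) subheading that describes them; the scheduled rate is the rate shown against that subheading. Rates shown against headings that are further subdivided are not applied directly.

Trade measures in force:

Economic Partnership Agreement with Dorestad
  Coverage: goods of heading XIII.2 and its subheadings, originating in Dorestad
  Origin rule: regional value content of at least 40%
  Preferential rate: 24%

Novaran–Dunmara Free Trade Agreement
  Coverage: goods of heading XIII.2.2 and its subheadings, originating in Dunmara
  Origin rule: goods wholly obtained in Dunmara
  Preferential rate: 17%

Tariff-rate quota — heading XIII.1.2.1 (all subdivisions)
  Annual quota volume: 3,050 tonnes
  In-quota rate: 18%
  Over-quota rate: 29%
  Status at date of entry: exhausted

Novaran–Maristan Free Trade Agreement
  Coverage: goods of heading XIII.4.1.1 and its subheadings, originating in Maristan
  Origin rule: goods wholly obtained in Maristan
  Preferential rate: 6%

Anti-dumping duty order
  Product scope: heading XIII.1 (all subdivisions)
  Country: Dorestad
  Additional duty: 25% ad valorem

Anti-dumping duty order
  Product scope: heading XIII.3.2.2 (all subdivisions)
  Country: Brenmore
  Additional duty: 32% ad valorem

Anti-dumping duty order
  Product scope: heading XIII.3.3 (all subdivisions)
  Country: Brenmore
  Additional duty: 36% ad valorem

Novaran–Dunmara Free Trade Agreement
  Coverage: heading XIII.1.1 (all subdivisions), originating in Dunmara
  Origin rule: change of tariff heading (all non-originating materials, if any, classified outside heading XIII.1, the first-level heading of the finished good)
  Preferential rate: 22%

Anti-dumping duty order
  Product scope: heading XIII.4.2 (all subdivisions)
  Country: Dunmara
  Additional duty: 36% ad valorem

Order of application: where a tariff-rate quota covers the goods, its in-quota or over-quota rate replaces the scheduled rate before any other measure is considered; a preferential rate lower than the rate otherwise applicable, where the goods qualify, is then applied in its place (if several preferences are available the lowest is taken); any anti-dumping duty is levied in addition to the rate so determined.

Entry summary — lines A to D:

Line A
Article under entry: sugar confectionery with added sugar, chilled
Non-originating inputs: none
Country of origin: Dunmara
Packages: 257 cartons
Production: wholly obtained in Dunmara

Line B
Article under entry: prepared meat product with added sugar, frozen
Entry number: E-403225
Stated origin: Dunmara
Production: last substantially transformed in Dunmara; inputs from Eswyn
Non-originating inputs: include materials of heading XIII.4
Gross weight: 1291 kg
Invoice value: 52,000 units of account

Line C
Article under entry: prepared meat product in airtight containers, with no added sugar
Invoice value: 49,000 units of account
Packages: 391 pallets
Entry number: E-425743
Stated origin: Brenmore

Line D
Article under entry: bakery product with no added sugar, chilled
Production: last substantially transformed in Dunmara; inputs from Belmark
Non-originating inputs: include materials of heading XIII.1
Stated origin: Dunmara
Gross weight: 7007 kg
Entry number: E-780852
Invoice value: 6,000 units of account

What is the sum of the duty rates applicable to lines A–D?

91%

Line A: sugar confectionery → XIII.2; chilled → XIII.2.2; with added sugar → XIII.2.2.2. Scheduled 34%. Dunmara agreement on XIII.2.2: wholly obtained → 17% available; Dunmara agreement on XIII.1.1: XIII.2.2.2 not covered; preferential 17%. → 17%.
Line B: prepared meat product → XIII.4; frozen → XIII.4.2; with added sugar → XIII.4.2.2. Scheduled 3%. Dunmara agreement on XIII.2.2: XIII.4.2.2 not covered; Dunmara agreement on XIII.1.1: XIII.4.2.2 not covered; anti-dumping (Dunmara, XIII.4.2): +36%; total 3% + 36% = 39%. → 39%.
Line C: prepared meat product → XIII.4; in airtight containers → XIII.4.1; with no added sugar → XIII.4.1.2. Scheduled 10%. No special measure applies. → 10%.
Line D: bakery product → XIII.1; chilled → XIII.1.3; with no added sugar → XIII.1.3.2. Scheduled 25%. Dunmara agreement on XIII.2.2: XIII.1.3.2 not covered; Dunmara agreement on XIII.1.1: XIII.1.3.2 not covered. → 25%.
Sum: 17% + 39% + 10% + 25% = 91%.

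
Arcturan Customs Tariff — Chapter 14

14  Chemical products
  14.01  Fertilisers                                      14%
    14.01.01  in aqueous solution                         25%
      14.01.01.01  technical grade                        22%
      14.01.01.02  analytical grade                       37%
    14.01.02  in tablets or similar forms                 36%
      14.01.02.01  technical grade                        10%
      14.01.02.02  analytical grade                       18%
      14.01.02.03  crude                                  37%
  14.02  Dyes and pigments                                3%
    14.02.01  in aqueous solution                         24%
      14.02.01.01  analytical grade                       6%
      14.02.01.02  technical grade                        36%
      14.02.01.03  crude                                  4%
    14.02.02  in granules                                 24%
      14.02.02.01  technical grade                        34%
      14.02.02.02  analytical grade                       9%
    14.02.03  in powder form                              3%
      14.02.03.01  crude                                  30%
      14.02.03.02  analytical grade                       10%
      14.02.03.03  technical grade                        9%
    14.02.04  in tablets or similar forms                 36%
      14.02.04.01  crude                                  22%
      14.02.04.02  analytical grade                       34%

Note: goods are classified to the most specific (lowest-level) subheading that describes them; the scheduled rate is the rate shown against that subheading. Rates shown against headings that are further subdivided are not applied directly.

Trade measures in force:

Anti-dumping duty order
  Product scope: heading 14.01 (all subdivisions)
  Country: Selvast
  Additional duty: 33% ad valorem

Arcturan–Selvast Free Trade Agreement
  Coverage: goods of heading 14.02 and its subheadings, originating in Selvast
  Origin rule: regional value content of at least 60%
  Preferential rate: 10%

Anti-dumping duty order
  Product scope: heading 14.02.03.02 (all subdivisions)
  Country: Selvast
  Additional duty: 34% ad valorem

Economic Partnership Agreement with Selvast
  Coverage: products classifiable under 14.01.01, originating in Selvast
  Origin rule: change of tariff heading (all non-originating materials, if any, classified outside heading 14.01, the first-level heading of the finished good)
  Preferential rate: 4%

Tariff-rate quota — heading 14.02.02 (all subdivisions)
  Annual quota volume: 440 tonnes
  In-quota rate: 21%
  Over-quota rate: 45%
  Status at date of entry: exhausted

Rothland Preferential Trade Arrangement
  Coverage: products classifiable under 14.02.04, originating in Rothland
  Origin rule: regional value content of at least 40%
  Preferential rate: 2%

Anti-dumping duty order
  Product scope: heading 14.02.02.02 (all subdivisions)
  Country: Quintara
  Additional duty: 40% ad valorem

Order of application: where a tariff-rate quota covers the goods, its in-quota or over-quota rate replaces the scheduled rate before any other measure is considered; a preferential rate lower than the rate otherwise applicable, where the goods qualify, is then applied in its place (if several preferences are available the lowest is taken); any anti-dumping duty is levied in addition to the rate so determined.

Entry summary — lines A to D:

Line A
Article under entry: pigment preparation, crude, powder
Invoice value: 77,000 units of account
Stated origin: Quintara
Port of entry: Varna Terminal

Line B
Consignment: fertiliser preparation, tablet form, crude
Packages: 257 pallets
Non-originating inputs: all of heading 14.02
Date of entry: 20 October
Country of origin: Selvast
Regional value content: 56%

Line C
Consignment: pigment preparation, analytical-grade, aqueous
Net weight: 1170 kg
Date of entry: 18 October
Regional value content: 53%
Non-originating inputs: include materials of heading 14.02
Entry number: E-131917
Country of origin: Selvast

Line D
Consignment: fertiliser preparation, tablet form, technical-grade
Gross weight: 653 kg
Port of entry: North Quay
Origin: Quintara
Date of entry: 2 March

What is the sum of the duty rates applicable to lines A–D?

Line A: pigment → 14.02; powder → 14.02.03; crude → 14.02.03.01. Scheduled 30%. No special measure applies. → 30%.
Line B: fertiliser → 14.01; tablet form → 14.01.02; crude → 14.01.02.03. Scheduled 37%. Selvast agreement on 14.02: 14.01.02.03 not covered; Selvast agreement on 14.01.01: 14.01.02.03 not covered; anti-dumping (Selvast, 14.01): +33%; total 37% + 33% = 70%. → 70%.
Line C: pigment → 14.02; aqueous → 14.02.01; analytical-grade → 14.02.01.01. Scheduled 6%. Selvast agreement on 14.02: RVC < 60%; Selvast agreement on 14.01.01: 14.02.01.01 not covered. → 6%.
Line D: fertiliser → 14.01; tablet form → 14.01.02; technical-grade → 14.01.02.01. Scheduled 10%. No special measure applies. → 10%.
Sum: 30% + 70% + 6% + 10% = 116%.

116%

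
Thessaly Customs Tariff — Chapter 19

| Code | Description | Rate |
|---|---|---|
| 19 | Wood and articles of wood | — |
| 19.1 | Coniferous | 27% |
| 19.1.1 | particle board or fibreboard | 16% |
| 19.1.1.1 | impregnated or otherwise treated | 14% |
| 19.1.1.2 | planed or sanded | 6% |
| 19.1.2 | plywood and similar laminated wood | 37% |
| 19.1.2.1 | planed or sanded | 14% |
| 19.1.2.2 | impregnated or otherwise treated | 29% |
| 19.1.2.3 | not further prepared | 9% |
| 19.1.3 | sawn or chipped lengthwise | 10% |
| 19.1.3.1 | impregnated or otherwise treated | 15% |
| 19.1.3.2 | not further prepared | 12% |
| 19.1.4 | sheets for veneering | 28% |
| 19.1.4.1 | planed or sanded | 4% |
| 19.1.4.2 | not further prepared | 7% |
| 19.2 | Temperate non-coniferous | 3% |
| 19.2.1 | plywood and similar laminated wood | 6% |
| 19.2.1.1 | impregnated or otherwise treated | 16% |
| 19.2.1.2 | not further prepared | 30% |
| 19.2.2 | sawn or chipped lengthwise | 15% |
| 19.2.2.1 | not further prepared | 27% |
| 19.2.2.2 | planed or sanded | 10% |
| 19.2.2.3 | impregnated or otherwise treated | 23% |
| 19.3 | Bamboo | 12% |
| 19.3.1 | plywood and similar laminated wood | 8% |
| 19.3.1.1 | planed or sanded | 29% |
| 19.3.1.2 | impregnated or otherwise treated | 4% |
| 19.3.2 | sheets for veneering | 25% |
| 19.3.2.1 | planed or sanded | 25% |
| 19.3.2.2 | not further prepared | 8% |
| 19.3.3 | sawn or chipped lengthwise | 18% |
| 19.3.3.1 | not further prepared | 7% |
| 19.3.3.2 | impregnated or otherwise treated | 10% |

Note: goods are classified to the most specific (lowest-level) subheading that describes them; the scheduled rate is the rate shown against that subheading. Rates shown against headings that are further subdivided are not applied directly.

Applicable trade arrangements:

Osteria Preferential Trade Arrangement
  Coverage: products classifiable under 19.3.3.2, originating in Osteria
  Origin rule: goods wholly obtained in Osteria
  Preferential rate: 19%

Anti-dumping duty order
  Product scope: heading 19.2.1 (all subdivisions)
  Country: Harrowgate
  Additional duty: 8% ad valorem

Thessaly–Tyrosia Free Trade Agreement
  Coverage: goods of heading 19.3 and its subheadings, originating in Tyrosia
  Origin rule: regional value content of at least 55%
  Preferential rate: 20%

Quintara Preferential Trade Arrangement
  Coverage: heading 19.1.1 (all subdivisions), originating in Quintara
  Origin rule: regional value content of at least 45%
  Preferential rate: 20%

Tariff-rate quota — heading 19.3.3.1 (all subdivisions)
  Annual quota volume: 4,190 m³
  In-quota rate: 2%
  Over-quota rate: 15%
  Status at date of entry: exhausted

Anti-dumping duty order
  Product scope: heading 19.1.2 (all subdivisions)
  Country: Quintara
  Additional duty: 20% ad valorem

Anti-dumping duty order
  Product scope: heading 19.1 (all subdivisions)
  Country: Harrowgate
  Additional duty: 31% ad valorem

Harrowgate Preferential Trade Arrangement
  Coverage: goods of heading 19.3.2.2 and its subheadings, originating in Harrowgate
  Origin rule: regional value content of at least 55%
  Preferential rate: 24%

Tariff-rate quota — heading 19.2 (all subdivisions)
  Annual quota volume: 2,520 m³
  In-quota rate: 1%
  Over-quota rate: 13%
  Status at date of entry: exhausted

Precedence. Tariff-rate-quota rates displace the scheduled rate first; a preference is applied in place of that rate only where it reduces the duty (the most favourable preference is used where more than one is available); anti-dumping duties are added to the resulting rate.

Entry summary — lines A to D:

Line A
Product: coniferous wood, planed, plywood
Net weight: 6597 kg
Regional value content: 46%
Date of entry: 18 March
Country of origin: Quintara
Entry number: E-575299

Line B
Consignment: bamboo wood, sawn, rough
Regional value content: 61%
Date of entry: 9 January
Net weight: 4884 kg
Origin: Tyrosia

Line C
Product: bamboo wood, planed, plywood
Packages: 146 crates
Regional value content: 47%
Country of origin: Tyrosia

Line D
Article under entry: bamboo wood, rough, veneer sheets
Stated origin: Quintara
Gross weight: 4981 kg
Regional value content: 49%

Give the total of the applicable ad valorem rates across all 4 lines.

86%

Line A: coniferous → 19.1; plywood → 19.1.2; planed → 19.1.2.1. Scheduled 14%. Quintara agreement on 19.1.1: 19.1.2.1 not covered; anti-dumping (Quintara, 19.1.2): +20%; total 14% + 20% = 34%. → 34%.
Line B: bamboo → 19.3; sawn → 19.3.3; rough → 19.3.3.1. Scheduled 7%. quota on 19.3.3.1 exhausted → over-quota 15%; Tyrosia agreement on 19.3: RVC ≥ 55% → 20% available; preference 20% not lower than 15% → no reduction. → 15%.
Line C: bamboo → 19.3; plywood → 19.3.1; planed → 19.3.1.1. Scheduled 29%. Tyrosia agreement on 19.3: RVC < 55%. → 29%.
Line D: bamboo → 19.3; veneer sheets → 19.3.2; rough → 19.3.2.2. Scheduled 8%. Quintara agreement on 19.1.1: 19.3.2.2 not covered. → 8%.
Sum: 34% + 15% + 29% + 8% = 86%.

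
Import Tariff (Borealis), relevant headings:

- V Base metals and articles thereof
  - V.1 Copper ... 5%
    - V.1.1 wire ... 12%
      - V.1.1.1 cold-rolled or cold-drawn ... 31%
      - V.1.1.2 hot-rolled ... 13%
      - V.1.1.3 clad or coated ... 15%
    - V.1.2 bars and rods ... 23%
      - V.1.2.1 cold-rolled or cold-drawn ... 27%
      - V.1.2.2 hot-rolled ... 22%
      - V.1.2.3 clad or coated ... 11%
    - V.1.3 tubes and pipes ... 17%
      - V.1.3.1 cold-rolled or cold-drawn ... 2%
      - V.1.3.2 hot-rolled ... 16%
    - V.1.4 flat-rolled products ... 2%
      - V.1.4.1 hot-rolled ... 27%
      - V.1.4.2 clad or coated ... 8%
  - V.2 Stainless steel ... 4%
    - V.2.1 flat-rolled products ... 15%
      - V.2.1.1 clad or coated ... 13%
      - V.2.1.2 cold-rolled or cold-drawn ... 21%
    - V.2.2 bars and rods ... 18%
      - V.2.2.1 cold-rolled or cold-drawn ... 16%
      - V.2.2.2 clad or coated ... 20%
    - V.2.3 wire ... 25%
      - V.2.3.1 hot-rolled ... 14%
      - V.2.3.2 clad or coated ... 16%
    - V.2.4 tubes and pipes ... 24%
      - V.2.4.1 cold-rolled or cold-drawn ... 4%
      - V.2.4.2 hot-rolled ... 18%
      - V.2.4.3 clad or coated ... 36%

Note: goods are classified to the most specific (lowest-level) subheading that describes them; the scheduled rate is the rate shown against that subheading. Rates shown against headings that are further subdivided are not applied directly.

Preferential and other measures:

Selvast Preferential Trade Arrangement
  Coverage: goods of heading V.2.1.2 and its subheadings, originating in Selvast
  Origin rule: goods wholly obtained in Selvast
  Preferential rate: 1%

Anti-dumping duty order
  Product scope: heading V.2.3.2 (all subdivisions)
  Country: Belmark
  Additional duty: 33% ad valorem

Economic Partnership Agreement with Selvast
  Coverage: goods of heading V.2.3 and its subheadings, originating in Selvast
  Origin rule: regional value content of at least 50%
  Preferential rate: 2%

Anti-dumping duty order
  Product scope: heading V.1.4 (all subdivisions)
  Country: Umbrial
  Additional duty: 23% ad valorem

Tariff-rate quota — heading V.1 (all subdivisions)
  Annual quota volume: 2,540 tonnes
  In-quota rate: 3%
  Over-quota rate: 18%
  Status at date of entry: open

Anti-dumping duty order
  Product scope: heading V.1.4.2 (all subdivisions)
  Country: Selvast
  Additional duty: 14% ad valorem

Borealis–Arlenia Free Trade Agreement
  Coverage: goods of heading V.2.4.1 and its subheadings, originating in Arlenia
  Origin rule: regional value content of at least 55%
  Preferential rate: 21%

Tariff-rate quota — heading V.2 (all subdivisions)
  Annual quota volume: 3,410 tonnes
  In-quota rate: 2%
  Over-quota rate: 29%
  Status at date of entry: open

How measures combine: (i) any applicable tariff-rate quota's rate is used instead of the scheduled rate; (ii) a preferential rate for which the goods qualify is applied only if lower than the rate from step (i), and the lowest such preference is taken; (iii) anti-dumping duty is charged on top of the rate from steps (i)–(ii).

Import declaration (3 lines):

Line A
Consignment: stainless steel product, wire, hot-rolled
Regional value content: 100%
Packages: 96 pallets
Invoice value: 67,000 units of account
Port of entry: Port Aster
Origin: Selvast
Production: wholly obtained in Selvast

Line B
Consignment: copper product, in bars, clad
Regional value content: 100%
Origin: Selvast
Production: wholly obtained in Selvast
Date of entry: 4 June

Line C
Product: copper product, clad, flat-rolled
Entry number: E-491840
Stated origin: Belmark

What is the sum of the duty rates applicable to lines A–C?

8%

Line A: stainless steel → V.2; wire → V.2.3; hot-rolled → V.2.3.1. Scheduled 14%. quota on V.2 open → in-quota 2%; Selvast agreement on V.2.1.2: V.2.3.1 not covered; Selvast agreement on V.2.3: RVC ≥ 50% → 2% available; preference 2% not lower than 2% → no reduction. → 2%.
Line B: copper → V.1; in bars → V.1.2; clad → V.1.2.3. Scheduled 11%. quota on V.1 open → in-quota 3%; Selvast agreement on V.2.1.2: V.1.2.3 not covered; Selvast agreement on V.2.3: V.1.2.3 not covered. → 3%.
Line C: copper → V.1; flat-rolled → V.1.4; clad → V.1.4.2. Scheduled 8%. quota on V.1 open → in-quota 3%. → 3%.
Sum: 2% + 3% + 3% = 8%.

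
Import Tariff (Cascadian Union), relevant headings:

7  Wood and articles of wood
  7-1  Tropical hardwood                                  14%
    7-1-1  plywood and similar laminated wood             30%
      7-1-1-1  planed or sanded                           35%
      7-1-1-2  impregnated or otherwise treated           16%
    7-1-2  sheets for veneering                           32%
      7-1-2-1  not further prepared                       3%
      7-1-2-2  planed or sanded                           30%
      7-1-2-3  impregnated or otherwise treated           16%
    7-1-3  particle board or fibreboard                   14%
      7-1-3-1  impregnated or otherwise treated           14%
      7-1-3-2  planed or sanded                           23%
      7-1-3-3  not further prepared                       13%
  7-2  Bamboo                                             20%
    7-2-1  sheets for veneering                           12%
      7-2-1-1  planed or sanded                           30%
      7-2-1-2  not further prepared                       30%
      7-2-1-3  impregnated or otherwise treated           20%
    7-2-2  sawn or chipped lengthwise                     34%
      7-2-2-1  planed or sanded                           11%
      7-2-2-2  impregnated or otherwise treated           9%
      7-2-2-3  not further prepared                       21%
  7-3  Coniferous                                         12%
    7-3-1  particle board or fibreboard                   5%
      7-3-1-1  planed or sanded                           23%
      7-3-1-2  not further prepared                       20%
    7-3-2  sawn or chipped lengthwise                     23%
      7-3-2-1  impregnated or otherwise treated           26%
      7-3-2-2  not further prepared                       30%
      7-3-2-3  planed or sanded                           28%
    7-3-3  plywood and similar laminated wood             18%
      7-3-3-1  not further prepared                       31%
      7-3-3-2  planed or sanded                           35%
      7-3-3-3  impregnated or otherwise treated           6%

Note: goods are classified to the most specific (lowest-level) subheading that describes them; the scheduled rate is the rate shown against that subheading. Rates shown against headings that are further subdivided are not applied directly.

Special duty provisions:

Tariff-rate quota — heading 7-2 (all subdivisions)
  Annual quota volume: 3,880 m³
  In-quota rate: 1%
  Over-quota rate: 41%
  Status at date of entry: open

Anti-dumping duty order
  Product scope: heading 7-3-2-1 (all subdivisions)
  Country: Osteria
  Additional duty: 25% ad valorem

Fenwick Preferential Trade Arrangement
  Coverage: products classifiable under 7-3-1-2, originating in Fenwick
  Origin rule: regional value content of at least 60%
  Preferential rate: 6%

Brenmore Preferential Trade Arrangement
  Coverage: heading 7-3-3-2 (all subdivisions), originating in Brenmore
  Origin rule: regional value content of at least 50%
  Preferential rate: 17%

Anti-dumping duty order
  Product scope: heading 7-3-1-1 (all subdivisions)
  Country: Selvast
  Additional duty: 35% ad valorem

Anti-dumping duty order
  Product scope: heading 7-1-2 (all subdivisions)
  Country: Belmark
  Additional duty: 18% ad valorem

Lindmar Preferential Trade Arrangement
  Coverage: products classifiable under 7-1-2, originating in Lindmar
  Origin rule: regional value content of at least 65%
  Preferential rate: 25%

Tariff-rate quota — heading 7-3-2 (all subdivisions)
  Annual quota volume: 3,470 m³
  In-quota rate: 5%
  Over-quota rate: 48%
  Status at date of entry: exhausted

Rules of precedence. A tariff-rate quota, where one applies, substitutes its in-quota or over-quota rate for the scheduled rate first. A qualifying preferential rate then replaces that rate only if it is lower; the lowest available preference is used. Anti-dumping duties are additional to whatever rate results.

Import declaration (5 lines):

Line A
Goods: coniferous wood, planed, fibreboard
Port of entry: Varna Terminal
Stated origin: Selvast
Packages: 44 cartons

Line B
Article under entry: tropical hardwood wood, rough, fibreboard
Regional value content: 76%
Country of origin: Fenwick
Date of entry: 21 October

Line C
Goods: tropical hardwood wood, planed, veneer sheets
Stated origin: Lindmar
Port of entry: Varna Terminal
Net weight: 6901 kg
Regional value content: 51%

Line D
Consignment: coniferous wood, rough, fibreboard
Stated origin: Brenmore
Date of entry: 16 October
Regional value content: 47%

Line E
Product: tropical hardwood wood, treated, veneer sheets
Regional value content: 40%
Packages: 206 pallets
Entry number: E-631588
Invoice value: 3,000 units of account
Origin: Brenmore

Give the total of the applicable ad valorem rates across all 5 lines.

Line A: coniferous → 7-3; fibreboard → 7-3-1; planed → 7-3-1-1. Scheduled 23%. anti-dumping (Selvast, 7-3-1-1): +35%; total 23% + 35% = 58%. → 58%.
Line B: tropical hardwood → 7-1; fibreboard → 7-1-3; rough → 7-1-3-3. Scheduled 13%. Fenwick agreement on 7-3-1-2: 7-1-3-3 not covered. → 13%.
Line C: tropical hardwood → 7-1; veneer sheets → 7-1-2; planed → 7-1-2-2. Scheduled 30%. Lindmar agreement on 7-1-2: RVC < 65%. → 30%.
Line D: coniferous → 7-3; fibreboard → 7-3-1; rough → 7-3-1-2. Scheduled 20%. Brenmore agreement on 7-3-3-2: 7-3-1-2 not covered. → 20%.
Line E: tropical hardwood → 7-1; veneer sheets → 7-1-2; treated → 7-1-2-3. Scheduled 16%. Brenmore agreement on 7-3-3-2: 7-1-2-3 not covered. → 16%.
Sum: 58% + 13% + 30% + 20% + 16% = 137%.

137%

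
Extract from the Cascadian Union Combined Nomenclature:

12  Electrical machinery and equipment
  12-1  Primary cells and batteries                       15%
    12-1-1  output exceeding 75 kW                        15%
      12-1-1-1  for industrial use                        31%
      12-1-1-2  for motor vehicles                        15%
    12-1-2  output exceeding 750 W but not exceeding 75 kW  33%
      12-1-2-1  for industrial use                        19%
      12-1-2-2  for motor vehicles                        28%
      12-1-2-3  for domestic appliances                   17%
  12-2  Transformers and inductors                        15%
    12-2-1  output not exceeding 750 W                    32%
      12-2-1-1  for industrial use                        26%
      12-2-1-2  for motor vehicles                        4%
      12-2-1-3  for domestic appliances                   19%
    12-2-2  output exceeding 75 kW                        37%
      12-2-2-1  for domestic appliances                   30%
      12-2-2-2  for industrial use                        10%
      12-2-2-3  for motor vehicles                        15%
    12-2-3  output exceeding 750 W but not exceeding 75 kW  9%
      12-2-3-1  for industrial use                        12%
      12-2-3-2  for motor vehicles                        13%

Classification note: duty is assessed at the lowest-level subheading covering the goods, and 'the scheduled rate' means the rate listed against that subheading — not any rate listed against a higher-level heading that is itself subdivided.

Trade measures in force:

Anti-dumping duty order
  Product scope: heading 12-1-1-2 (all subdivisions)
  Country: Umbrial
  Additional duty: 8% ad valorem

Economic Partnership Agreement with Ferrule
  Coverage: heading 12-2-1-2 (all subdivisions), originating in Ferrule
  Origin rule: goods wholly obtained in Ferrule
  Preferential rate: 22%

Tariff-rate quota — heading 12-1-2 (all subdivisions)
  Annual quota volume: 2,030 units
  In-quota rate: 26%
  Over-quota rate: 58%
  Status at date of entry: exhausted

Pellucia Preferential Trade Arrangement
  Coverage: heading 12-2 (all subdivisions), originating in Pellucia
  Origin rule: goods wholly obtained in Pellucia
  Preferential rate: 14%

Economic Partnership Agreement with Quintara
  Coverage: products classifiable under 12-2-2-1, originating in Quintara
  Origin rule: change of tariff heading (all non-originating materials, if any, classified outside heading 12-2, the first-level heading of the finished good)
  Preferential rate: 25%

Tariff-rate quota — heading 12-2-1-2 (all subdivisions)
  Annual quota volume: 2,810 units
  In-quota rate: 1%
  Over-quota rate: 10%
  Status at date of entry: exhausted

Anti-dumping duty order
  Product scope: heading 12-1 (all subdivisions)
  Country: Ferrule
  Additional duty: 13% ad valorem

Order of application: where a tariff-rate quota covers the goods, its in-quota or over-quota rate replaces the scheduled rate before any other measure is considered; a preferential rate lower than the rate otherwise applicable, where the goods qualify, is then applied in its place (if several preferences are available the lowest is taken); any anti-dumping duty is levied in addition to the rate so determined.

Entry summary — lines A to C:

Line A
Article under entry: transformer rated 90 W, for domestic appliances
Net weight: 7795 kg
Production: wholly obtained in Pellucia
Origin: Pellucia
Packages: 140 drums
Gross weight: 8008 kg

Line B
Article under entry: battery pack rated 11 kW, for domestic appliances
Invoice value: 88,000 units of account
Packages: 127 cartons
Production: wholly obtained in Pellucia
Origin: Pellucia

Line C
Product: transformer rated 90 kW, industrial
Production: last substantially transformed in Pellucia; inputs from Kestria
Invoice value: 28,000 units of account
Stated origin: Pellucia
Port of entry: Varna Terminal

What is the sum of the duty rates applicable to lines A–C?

82%

Line A: transformer → 12-2; rated 90 W → 12-2-1; for domestic appliances → 12-2-1-3. Scheduled 19%. Pellucia agreement on 12-2: wholly obtained → 14% available; preferential 14%. → 14%.
Line B: battery pack → 12-1; rated 11 kW → 12-1-2; for domestic appliances → 12-1-2-3. Scheduled 17%. quota on 12-1-2 exhausted → over-quota 58%; Pellucia agreement on 12-2: 12-1-2-3 not covered. → 58%.
Line C: transformer → 12-2; rated 90 kW → 12-2-2; industrial → 12-2-2-2. Scheduled 10%. Pellucia agreement on 12-2: not wholly obtained. → 10%.
Sum: 14% + 58% + 10% = 82%.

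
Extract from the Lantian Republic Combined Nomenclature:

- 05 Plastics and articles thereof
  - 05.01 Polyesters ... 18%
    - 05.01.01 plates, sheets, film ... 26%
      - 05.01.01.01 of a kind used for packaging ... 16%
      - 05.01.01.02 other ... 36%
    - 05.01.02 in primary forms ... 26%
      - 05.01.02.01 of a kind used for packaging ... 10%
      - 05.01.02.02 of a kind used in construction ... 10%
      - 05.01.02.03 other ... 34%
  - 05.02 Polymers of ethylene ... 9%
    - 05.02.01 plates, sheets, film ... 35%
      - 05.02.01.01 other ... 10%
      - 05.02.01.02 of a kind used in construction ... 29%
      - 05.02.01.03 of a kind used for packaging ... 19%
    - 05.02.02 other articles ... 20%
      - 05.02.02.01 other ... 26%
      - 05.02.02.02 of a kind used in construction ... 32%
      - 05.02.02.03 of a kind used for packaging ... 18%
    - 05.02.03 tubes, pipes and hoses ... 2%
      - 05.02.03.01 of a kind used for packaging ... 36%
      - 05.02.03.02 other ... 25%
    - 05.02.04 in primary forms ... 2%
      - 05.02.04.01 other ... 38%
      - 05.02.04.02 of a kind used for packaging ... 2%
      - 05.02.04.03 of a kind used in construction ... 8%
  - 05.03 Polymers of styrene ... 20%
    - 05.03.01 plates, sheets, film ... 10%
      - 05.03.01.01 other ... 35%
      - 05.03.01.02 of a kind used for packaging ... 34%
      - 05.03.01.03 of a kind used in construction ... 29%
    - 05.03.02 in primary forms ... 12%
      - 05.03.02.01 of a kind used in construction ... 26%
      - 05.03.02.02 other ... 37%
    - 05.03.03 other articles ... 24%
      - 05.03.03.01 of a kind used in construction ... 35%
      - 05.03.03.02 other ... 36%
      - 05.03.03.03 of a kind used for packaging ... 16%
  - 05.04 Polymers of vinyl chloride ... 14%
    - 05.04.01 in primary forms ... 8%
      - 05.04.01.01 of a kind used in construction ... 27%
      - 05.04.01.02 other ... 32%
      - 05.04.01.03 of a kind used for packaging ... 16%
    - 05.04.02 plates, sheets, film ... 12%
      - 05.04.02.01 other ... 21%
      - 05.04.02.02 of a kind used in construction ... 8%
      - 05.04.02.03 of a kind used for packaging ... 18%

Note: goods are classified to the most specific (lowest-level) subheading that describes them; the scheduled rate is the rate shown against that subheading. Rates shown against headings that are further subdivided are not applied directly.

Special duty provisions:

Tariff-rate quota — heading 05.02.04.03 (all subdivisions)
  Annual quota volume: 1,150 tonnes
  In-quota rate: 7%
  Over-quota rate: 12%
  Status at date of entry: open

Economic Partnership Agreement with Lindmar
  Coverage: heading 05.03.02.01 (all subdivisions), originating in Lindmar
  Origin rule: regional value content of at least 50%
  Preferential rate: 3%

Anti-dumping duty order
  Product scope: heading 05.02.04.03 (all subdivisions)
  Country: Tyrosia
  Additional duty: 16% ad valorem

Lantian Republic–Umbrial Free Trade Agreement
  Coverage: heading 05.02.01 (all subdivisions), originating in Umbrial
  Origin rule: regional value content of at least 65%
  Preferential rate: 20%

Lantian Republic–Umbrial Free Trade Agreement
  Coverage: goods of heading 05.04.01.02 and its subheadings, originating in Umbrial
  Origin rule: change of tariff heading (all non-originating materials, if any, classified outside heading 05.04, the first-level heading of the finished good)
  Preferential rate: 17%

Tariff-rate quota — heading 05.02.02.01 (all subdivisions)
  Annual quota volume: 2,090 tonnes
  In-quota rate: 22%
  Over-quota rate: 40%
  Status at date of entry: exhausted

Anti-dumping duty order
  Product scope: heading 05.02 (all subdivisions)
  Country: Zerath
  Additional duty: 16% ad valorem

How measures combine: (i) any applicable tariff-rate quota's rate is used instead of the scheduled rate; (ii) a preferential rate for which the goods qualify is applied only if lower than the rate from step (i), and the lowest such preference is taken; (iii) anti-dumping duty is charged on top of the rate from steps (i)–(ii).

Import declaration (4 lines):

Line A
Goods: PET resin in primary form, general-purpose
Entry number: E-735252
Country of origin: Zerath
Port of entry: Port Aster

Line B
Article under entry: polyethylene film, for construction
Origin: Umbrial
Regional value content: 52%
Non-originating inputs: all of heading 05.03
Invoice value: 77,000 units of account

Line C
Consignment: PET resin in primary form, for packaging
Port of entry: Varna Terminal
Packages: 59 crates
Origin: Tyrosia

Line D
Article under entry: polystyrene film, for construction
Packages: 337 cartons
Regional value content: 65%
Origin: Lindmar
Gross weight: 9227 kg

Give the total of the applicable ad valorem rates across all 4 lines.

102%

Line A: PET → 05.01; resin in primary form → 05.01.02; general-purpose → 05.01.02.03. Scheduled 34%. No special measure applies. → 34%.
Line B: polyethylene → 05.02; film → 05.02.01; for construction → 05.02.01.02. Scheduled 29%. Umbrial agreement on 05.02.01: RVC < 65%; Umbrial agreement on 05.04.01.02: 05.02.01.02 not covered. → 29%.
Line C: PET → 05.01; resin in primary form → 05.01.02; for packaging → 05.01.02.01. Scheduled 10%. No special measure applies. → 10%.
Line D: polystyrene → 05.03; film → 05.03.01; for construction → 05.03.01.03. Scheduled 29%. Lindmar agreement on 05.03.02.01: 05.03.01.03 not covered. → 29%.
Sum: 34% + 29% + 10% + 29% = 102%.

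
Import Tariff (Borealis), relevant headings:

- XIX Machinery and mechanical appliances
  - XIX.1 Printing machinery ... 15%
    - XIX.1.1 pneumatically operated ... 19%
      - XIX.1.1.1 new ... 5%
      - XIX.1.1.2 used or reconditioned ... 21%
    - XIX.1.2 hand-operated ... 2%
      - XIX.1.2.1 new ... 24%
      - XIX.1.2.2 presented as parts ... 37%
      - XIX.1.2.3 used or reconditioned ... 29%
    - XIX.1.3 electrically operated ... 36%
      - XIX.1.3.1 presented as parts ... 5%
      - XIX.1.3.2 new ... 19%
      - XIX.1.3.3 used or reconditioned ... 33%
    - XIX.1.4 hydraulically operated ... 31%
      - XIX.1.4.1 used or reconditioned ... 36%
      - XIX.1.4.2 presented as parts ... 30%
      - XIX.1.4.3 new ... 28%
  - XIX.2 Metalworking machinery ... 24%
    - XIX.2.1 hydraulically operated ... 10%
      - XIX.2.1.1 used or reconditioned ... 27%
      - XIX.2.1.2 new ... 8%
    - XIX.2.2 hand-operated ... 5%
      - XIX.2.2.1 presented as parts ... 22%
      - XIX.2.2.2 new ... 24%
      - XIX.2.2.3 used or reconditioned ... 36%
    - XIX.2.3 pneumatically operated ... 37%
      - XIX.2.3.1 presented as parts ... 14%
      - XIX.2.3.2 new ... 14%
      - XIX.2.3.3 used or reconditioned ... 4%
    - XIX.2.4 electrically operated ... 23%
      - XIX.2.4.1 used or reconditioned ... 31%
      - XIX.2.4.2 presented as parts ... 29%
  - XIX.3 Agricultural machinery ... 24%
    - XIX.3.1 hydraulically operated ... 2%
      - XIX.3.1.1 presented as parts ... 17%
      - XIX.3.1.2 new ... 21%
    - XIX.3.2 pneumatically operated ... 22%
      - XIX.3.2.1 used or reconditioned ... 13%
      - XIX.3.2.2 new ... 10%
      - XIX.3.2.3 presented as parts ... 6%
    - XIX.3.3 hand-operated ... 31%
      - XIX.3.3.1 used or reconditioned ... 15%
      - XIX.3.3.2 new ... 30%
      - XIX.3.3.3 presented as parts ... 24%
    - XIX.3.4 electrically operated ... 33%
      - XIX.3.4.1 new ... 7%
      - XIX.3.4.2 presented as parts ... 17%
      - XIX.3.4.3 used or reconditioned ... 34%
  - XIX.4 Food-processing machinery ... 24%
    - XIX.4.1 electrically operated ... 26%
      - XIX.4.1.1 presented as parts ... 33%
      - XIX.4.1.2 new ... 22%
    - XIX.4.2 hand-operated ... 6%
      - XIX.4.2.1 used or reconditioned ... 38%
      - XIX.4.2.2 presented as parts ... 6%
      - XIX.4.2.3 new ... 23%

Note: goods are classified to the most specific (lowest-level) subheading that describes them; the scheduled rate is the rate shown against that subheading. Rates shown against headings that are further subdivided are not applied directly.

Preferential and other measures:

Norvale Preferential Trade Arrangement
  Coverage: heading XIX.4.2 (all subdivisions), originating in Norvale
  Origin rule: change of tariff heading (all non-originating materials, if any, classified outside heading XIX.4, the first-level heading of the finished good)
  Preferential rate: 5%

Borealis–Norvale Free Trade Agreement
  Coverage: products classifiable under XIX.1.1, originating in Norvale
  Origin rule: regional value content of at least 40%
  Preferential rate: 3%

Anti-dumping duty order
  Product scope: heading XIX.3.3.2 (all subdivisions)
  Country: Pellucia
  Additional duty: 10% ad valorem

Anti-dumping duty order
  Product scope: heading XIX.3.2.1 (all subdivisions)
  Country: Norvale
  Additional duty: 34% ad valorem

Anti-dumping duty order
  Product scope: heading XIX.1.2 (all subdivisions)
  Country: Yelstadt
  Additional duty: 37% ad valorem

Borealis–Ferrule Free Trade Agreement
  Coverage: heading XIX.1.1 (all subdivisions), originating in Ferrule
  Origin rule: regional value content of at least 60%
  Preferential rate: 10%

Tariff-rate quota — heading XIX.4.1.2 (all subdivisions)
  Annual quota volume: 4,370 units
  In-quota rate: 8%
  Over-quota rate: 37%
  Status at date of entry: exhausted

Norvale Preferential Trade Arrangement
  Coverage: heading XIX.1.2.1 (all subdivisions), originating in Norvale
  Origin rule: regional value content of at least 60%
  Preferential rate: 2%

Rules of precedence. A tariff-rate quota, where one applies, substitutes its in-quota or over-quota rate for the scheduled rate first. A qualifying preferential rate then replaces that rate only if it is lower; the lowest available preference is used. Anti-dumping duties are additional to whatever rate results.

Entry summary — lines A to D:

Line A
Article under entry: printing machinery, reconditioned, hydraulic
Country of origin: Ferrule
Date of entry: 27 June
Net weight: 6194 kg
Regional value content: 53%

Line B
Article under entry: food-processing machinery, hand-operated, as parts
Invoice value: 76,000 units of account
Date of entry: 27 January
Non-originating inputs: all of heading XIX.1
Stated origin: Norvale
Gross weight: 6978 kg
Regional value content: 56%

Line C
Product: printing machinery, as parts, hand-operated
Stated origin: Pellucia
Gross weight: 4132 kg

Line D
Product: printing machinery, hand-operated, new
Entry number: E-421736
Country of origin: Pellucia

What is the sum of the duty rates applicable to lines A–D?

102%

Line A: printing → XIX.1; hydraulic → XIX.1.4; reconditioned → XIX.1.4.1. Scheduled 36%. Ferrule agreement on XIX.1.1: XIX.1.4.1 not covered. → 36%.
Line B: food-processing → XIX.4; hand-operated → XIX.4.2; as parts → XIX.4.2.2. Scheduled 6%. Norvale agreement on XIX.4.2: CTH met → 5% available; Norvale agreement on XIX.1.1: XIX.4.2.2 not covered; Norvale agreement on XIX.1.2.1: XIX.4.2.2 not covered; preferential 5%. → 5%.
Line C: printing → XIX.1; hand-operated → XIX.1.2; as parts → XIX.1.2.2. Scheduled 37%. No special measure applies. → 37%.
Line D: printing → XIX.1; hand-operated → XIX.1.2; new → XIX.1.2.1. Scheduled 24%. No special measure applies. → 24%.
Sum: 36% + 5% + 37% + 24% = 102%.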